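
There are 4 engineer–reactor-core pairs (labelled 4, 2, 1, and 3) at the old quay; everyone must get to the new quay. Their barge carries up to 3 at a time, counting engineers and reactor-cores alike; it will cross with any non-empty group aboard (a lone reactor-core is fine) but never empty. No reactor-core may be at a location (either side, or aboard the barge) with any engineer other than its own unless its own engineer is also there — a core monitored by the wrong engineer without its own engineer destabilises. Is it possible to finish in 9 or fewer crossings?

Yes

Yes — this plan uses 9 crossings (≤ 9):
1. engineer 4 and reactor-core 4 cross → the new quay.
2. engineer 4 crosses ← the old quay.
3. engineer 2, engineer 4, and reactor-core 2 cross → the new quay.
4. engineer 4 and reactor-core 4 cross ← the old quay.
5. engineer 1, engineer 3, and engineer 4 cross → the new quay.
6. reactor-core 2 crosses ← the old quay.
7. reactor-core 2 and reactor-core 4 cross → the new quay.
8. reactor-core 4 crosses ← the old quay.
9. reactor-core 1, reactor-core 3, and reactor-core 4 cross → the new quay.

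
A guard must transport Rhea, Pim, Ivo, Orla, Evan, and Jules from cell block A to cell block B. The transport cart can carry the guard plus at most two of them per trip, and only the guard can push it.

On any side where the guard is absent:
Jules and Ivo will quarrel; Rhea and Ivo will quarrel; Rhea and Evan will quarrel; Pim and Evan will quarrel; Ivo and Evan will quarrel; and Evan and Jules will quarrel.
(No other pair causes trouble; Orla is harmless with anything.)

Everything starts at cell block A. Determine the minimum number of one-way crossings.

9

Counting alone: the guard can take at most 2 across per trip to cell block B, so moving all 6 needs at least 3 loaded trips out, with a return between consecutive ones — at least 5 crossings.
The safety rule pushes this higher. Following every safe sequence of crossings, the most of the 6 that can be at cell block B as the transport cart arrives there on crossings 5, 7 is 4, 5 respectively — never all 6.
So no plan with fewer than 9 crossings exists, and this one achieves 9:
1. Guard goes to cell block B with Evan and Ivo.  [cell block A: Jules, Orla, Pim, Rhea | cell block B: Evan, Ivo]
2. Guard goes back to cell block A with Ivo.  [cell block A: Ivo, Jules, Orla, Pim, Rhea | cell block B: Evan]
3. Guard goes to cell block B with Jules and Rhea.  [cell block A: Ivo, Orla, Pim | cell block B: Evan, Jules, Rhea]
4. Guard goes back to cell block A with Evan.  [cell block A: Evan, Ivo, Orla, Pim | cell block B: Jules, Rhea]
5. Guard goes to cell block B with Ivo and Pim.  [cell block A: Evan, Orla | cell block B: Ivo, Jules, Pim, Rhea]
6. Guard goes back to cell block A with Ivo.  [cell block A: Evan, Ivo, Orla | cell block B: Jules, Pim, Rhea]
7. Guard goes to cell block B with Ivo and Orla.  [cell block A: Evan | cell block B: Ivo, Jules, Orla, Pim, Rhea]
8. Guard goes back to cell block A with Ivo.  [cell block A: Evan, Ivo | cell block B: Jules, Orla, Pim, Rhea]
9. Guard goes to cell block B with Evan and Ivo.  [cell block A: — | cell block B: Evan, Ivo, Jules, Orla, Pim, Rhea]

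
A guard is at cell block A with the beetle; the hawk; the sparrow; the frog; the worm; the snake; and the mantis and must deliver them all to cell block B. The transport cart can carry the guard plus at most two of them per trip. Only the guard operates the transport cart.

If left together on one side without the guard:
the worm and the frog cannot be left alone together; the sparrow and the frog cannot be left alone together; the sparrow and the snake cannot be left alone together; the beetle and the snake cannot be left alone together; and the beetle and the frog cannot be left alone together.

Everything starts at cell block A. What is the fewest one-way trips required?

9

Counting alone: the guard can take at most 2 across per trip to cell block B, so moving all 7 needs at least 4 loaded trips out, with a return between consecutive ones — at least 7 crossings.
The safety rule pushes this higher. Following every safe sequence of crossings, the most of the 7 that can be at cell block B as the transport cart arrives there on crossing 7 is 6 — never all 7.
So no plan with fewer than 9 crossings exists, and this one achieves 9:
1. Guard goes to cell block B with the frog and the snake.  [cell block A: the beetle, the hawk, the mantis, the sparrow, the worm | cell block B: the frog, the snake]
2. Guard goes back to cell block A alone.  [cell block A: the beetle, the hawk, the mantis, the sparrow, the worm | cell block B: the frog, the snake]
3. Guard goes to cell block B with the beetle.  [cell block A: the hawk, the mantis, the sparrow, the worm | cell block B: the beetle, the frog, the snake]
4. Guard goes back to cell block A with the frog and the snake.  [cell block A: the frog, the hawk, the mantis, the snake, the sparrow, the worm | cell block B: the beetle]
5. Guard goes to cell block B with the sparrow and the worm.  [cell block A: the frog, the hawk, the mantis, the snake | cell block B: the beetle, the sparrow, the worm]
6. Guard goes back to cell block A alone.  [cell block A: the frog, the hawk, the mantis, the snake | cell block B: the beetle, the sparrow, the worm]
7. Guard goes to cell block B with the hawk and the mantis.  [cell block A: the frog, the snake | cell block B: the beetle, the hawk, the mantis, the sparrow, the worm]
8. Guard goes back to cell block A alone.  [cell block A: the frog, the snake | cell block B: the beetle, the hawk, the mantis, the sparrow, the worm]
9. Guard goes to cell block B with the frog and the snake.  [cell block A: — | cell block B: the beetle, the frog, the hawk, the mantis, the snake, the sparrow, the worm]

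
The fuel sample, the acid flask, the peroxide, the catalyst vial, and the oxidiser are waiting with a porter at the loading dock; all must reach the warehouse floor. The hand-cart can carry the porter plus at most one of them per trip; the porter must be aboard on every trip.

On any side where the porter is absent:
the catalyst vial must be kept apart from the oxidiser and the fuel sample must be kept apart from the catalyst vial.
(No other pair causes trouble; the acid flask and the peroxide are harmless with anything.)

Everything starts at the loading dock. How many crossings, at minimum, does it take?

Counting alone: the porter can take at most 1 across per trip to the warehouse floor, so moving all 5 needs at least 5 loaded trips out, with a return between consecutive ones — at least 9 crossings.
The safety rule pushes this higher. Following every safe sequence of crossings, the most of the 5 that can be at the warehouse floor as the hand-cart arrives there on crossing 9 is 4 — never all 5.
So no plan with fewer than 11 crossings exists, and this one achieves 11:
1. Porter goes to the warehouse floor with the catalyst vial.  [the loading dock: the acid flask, the fuel sample, the oxidiser, the peroxide | the warehouse floor: the catalyst vial]
2. Porter goes back to the loading dock alone.  [the loading dock: the acid flask, the fuel sample, the oxidiser, the peroxide | the warehouse floor: the catalyst vial]
3. Porter goes to the warehouse floor with the fuel sample.  [the loading dock: the acid flask, the oxidiser, the peroxide | the warehouse floor: the catalyst vial, the fuel sample]
4. Porter goes back to the loading dock with the catalyst vial.  [the loading dock: the acid flask, the catalyst vial, the oxidiser, the peroxide | the warehouse floor: the fuel sample]
5. Porter goes to the warehouse floor with the oxidiser.  [the loading dock: the acid flask, the catalyst vial, the peroxide | the warehouse floor: the fuel sample, the oxidiser]
6. Porter goes back to the loading dock alone.  [the loading dock: the acid flask, the catalyst vial, the peroxide | the warehouse floor: the fuel sample, the oxidiser]
7. Porter goes to the warehouse floor with the acid flask.  [the loading dock: the catalyst vial, the peroxide | the warehouse floor: the acid flask, the fuel sample, the oxidiser]
8. Porter goes back to the loading dock alone.  [the loading dock: the catalyst vial, the peroxide | the warehouse floor: the acid flask, the fuel sample, the oxidiser]
9. Porter goes to the warehouse floor with the peroxide.  [the loading dock: the catalyst vial | the warehouse floor: the acid flask, the fuel sample, the oxidiser, the peroxide]
10. Porter goes back to the loading dock alone.  [the loading dock: the catalyst vial | the warehouse floor: the acid flask, the fuel sample, the oxidiser, the peroxide]
11. Porter goes to the warehouse floor with the catalyst vial.  [the loading dock: — | the warehouse floor: the acid flask, the catalyst vial, the fuel sample, the oxidiser, the peroxide]

11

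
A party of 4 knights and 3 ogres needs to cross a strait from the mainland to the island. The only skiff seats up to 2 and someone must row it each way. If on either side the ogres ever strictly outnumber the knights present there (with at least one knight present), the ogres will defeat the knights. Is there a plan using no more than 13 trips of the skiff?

Yes

Yes — this plan uses 11 crossings (≤ 13):
1. 2 ogres → the island.  (the mainland: 4K 1O; the island: 0K 2O)
2. 1 ogre ← the mainland.  (the mainland: 4K 2O; the island: 0K 1O)
3. 2 ogres → the island.  (the mainland: 4K 0O; the island: 0K 3O)
4. 1 ogre ← the mainland.  (the mainland: 4K 1O; the island: 0K 2O)
5. 2 knights → the island.  (the mainland: 2K 1O; the island: 2K 2O)
6. 1 ogre ← the mainland.  (the mainland: 2K 2O; the island: 2K 1O)
7. 1 knight and 1 ogre → the island.  (the mainland: 1K 1O; the island: 3K 2O)
8. 1 knight ← the mainland.  (the mainland: 2K 1O; the island: 2K 2O)
9. 1 knight and 1 ogre → the island.  (the mainland: 1K 0O; the island: 3K 3O)
10. 1 ogre ← the mainland.  (the mainland: 1K 1O; the island: 3K 2O)
11. 1 knight and 1 ogre → the island.  (the mainland: 0K 0O; the island: 4K 3O)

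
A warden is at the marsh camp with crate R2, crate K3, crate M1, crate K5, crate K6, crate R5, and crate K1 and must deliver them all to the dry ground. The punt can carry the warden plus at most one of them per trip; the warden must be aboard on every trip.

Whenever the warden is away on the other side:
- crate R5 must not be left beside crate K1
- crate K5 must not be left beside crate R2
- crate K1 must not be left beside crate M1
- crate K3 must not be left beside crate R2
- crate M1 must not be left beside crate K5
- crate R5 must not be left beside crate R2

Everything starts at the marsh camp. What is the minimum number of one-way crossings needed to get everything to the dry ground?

Whatever the first load, the items left behind include a forbidden pair without the warden. No opening move is safe, so no plan exists.

impossible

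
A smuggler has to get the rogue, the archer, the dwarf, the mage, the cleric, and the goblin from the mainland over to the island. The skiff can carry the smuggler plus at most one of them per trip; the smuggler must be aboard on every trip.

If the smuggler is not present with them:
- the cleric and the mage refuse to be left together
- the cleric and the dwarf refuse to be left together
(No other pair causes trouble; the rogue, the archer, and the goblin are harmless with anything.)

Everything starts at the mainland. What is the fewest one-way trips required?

13

Counting alone: the smuggler can take at most 1 across per trip to the island, so moving all 6 needs at least 6 loaded trips out, with a return between consecutive ones — at least 11 crossings.
The safety rule pushes this higher. Following every safe sequence of crossings, the most of the 6 that can be at the island as the skiff arrives there on crossing 11 is 5 — never all 6.
So no plan with fewer than 13 crossings exists, and this one achieves 13:
1. Smuggler goes to the island with the cleric.  [the mainland: the archer, the dwarf, the goblin, the mage, the rogue | the island: the cleric]
2. Smuggler goes back to the mainland alone.  [the mainland: the archer, the dwarf, the goblin, the mage, the rogue | the island: the cleric]
3. Smuggler goes to the island with the rogue.  [the mainland: the archer, the dwarf, the goblin, the mage | the island: the cleric, the rogue]
4. Smuggler goes back to the mainland alone.  [the mainland: the archer, the dwarf, the goblin, the mage | the island: the cleric, the rogue]
5. Smuggler goes to the island with the archer.  [the mainland: the dwarf, the goblin, the mage | the island: the archer, the cleric, the rogue]
6. Smuggler goes back to the mainland alone.  [the mainland: the dwarf, the goblin, the mage | the island: the archer, the cleric, the rogue]
7. Smuggler goes to the island with the dwarf.  [the mainland: the goblin, the mage | the island: the archer, the cleric, the dwarf, the rogue]
8. Smuggler goes back to the mainland with the cleric.  [the mainland: the cleric, the goblin, the mage | the island: the archer, the dwarf, the rogue]
9. Smuggler goes to the island with the mage.  [the mainland: the cleric, the goblin | the island: the archer, the dwarf, the mage, the rogue]
10. Smuggler goes back to the mainland alone.  [the mainland: the cleric, the goblin | the island: the archer, the dwarf, the mage, the rogue]
11. Smuggler goes to the island with the goblin.  [the mainland: the cleric | the island: the archer, the dwarf, the goblin, the mage, the rogue]
12. Smuggler goes back to the mainland alone.  [the mainland: the cleric | the island: the archer, the dwarf, the goblin, the mage, the rogue]
13. Smuggler goes to the island with the cleric.  [the mainland: — | the island: the archer, the cleric, the dwarf, the goblin, the mage, the rogue]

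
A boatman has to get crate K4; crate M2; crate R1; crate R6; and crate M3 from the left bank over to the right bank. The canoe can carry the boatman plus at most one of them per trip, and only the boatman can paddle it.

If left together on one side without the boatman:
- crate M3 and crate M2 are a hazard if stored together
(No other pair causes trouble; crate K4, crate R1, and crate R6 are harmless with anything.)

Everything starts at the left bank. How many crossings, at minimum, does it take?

Counting alone: the boatman can take at most 1 across per trip to the right bank, so moving all 5 needs at least 5 loaded trips out, with a return between consecutive ones — at least 9 crossings.
The plan below uses exactly 9 crossings, so it is optimal:
1. Boatman goes to the right bank with crate M2.  [the left bank: crate K4, crate M3, crate R1, crate R6 | the right bank: crate M2]
2. Boatman goes back to the left bank alone.  [the left bank: crate K4, crate M3, crate R1, crate R6 | the right bank: crate M2]
3. Boatman goes to the right bank with crate K4.  [the left bank: crate M3, crate R1, crate R6 | the right bank: crate K4, crate M2]
4. Boatman goes back to the left bank alone.  [the left bank: crate M3, crate R1, crate R6 | the right bank: crate K4, crate M2]
5. Boatman goes to the right bank with crate R1.  [the left bank: crate M3, crate R6 | the right bank: crate K4, crate M2, crate R1]
6. Boatman goes back to the left bank alone.  [the left bank: crate M3, crate R6 | the right bank: crate K4, crate M2, crate R1]
7. Boatman goes to the right bank with crate R6.  [the left bank: crate M3 | the right bank: crate K4, crate M2, crate R1, crate R6]
8. Boatman goes back to the left bank alone.  [the left bank: crate M3 | the right bank: crate K4, crate M2, crate R1, crate R6]
9. Boatman goes to the right bank with crate M3.  [the left bank: — | the right bank: crate K4, crate M2, crate M3, crate R1, crate R6]

9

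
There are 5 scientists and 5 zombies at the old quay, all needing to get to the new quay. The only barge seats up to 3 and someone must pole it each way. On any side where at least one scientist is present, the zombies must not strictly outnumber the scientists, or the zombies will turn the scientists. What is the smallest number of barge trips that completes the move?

Counting alone: each trip to the new quay takes at most 3 across and each return brings at least 1 back, so after t trips out (and t−1 returns) at most 3t − (t−1) of the 10 are across; that first reaches 10 at t = 5, so at least 9 crossings are needed.
The safety rule pushes this higher. Following every safe sequence of crossings, the most of the 10 that can be at the new quay as the barge arrives there on crossing 9 is 9 — never all 10.
So no plan with fewer than 11 crossings exists, and this one achieves 11:
1. 2 zombies → the new quay.  (the old quay: 5S 3Z; the new quay: 0S 2Z)
2. 1 zombie ← the old quay.  (the old quay: 5S 4Z; the new quay: 0S 1Z)
3. 3 zombies → the new quay.  (the old quay: 5S 1Z; the new quay: 0S 4Z)
4. 1 zombie ← the old quay.  (the old quay: 5S 2Z; the new quay: 0S 3Z)
5. 3 scientists → the new quay.  (the old quay: 2S 2Z; the new quay: 3S 3Z)
6. 1 scientist and 1 zombie ← the old quay.  (the old quay: 3S 3Z; the new quay: 2S 2Z)
7. 3 scientists → the new quay.  (the old quay: 0S 3Z; the new quay: 5S 2Z)
8. 1 zombie ← the old quay.  (the old quay: 0S 4Z; the new quay: 5S 1Z)
9. 2 zombies → the new quay.  (the old quay: 0S 2Z; the new quay: 5S 3Z)
10. 1 zombie ← the old quay.  (the old quay: 0S 3Z; the new quay: 5S 2Z)
11. 3 zombies → the new quay.  (the old quay: 0S 0Z; the new quay: 5S 5Z)

11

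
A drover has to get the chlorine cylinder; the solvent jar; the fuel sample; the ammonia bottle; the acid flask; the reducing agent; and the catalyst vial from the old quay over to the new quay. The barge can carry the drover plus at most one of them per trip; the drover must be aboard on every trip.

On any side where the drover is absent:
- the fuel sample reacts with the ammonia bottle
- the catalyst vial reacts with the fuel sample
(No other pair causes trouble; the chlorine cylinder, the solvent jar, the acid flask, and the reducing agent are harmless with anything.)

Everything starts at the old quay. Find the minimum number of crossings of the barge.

Counting alone: the drover can take at most 1 across per trip to the new quay, so moving all 7 needs at least 7 loaded trips out, with a return between consecutive ones — at least 13 crossings.
The safety rule pushes this higher. Following every safe sequence of crossings, the most of the 7 that can be at the new quay as the barge arrives there on crossing 13 is 6 — never all 7.
So no plan with fewer than 15 crossings exists, and this one achieves 15:
1. Drover goes to the new quay with the fuel sample.  [the old quay: the acid flask, the ammonia bottle, the catalyst vial, the chlorine cylinder, the reducing agent, the solvent jar | the new quay: the fuel sample]
2. Drover goes back to the old quay alone.  [the old quay: the acid flask, the ammonia bottle, the catalyst vial, the chlorine cylinder, the reducing agent, the solvent jar | the new quay: the fuel sample]
3. Drover goes to the new quay with the chlorine cylinder.  [the old quay: the acid flask, the ammonia bottle, the catalyst vial, the reducing agent, the solvent jar | the new quay: the chlorine cylinder, the fuel sample]
4. Drover goes back to the old quay alone.  [the old quay: the acid flask, the ammonia bottle, the catalyst vial, the reducing agent, the solvent jar | the new quay: the chlorine cylinder, the fuel sample]
5. Drover goes to the new quay with the solvent jar.  [the old quay: the acid flask, the ammonia bottle, the catalyst vial, the reducing agent | the new quay: the chlorine cylinder, the fuel sample, the solvent jar]
6. Drover goes back to the old quay alone.  [the old quay: the acid flask, the ammonia bottle, the catalyst vial, the reducing agent | the new quay: the chlorine cylinder, the fuel sample, the solvent jar]
7. Drover goes to the new quay with the ammonia bottle.  [the old quay: the acid flask, the catalyst vial, the reducing agent | the new quay: the ammonia bottle, the chlorine cylinder, the fuel sample, the solvent jar]
8. Drover goes back to the old quay with the fuel sample.  [the old quay: the acid flask, the catalyst vial, the fuel sample, the reducing agent | the new quay: the ammonia bottle, the chlorine cylinder, the solvent jar]
9. Drover goes to the new quay with the catalyst vial.  [the old quay: the acid flask, the fuel sample, the reducing agent | the new quay: the ammonia bottle, the catalyst vial, the chlorine cylinder, the solvent jar]
10. Drover goes back to the old quay alone.  [the old quay: the acid flask, the fuel sample, the reducing agent | the new quay: the ammonia bottle, the catalyst vial, the chlorine cylinder, the solvent jar]
11. Drover goes to the new quay with the acid flask.  [the old quay: the fuel sample, the reducing agent | the new quay: the acid flask, the ammonia bottle, the catalyst vial, the chlorine cylinder, the solvent jar]
12. Drover goes back to the old quay alone.  [the old quay: the fuel sample, the reducing agent | the new quay: the acid flask, the ammonia bottle, the catalyst vial, the chlorine cylinder, the solvent jar]
13. Drover goes to the new quay with the reducing agent.  [the old quay: the fuel sample | the new quay: the acid flask, the ammonia bottle, the catalyst vial, the chlorine cylinder, the reducing agent, the solvent jar]
14. Drover goes back to the old quay alone.  [the old quay: the fuel sample | the new quay: the acid flask, the ammonia bottle, the catalyst vial, the chlorine cylinder, the reducing agent, the solvent jar]
15. Drover goes to the new quay with the fuel sample.  [the old quay: — | the new quay: the acid flask, the ammonia bottle, the catalyst vial, the chlorine cylinder, the fuel sample, the reducing agent, the solvent jar]

15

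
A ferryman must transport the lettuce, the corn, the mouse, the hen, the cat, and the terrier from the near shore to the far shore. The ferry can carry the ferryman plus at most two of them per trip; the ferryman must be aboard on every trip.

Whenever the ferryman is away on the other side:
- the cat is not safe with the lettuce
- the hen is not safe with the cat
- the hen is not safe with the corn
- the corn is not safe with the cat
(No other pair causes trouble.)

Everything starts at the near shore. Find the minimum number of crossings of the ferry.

Counting alone: the ferryman can take at most 2 across per trip to the far shore, so moving all 6 needs at least 3 loaded trips out, with a return between consecutive ones — at least 5 crossings.
The safety rule pushes this higher. Following every safe sequence of crossings, the most of the 6 that can be at the far shore as the ferry arrives there on crossings 5, 7 is 4, 5 respectively — never all 6.
So no plan with fewer than 9 crossings exists, and this one achieves 9:
1. Ferryman goes to the far shore with the cat and the corn.  [the near shore: the hen, the lettuce, the mouse, the terrier | the far shore: the cat, the corn]
2. Ferryman goes back to the near shore with the corn.  [the near shore: the corn, the hen, the lettuce, the mouse, the terrier | the far shore: the cat]
3. Ferryman goes to the far shore with the corn and the lettuce.  [the near shore: the hen, the mouse, the terrier | the far shore: the cat, the corn, the lettuce]
4. Ferryman goes back to the near shore with the cat.  [the near shore: the cat, the hen, the mouse, the terrier | the far shore: the corn, the lettuce]
5. Ferryman goes to the far shore with the hen and the mouse.  [the near shore: the cat, the terrier | the far shore: the corn, the hen, the lettuce, the mouse]
6. Ferryman goes back to the near shore with the corn.  [the near shore: the cat, the corn, the terrier | the far shore: the hen, the lettuce, the mouse]
7. Ferryman goes to the far shore with the corn and the terrier.  [the near shore: the cat | the far shore: the corn, the hen, the lettuce, the mouse, the terrier]
8. Ferryman goes back to the near shore with the corn.  [the near shore: the cat, the corn | the far shore: the hen, the lettuce, the mouse, the terrier]
9. Ferryman goes to the far shore with the cat and the corn.  [the near shore: — | the far shore: the cat, the corn, the hen, the lettuce, the mouse, the terrier]

9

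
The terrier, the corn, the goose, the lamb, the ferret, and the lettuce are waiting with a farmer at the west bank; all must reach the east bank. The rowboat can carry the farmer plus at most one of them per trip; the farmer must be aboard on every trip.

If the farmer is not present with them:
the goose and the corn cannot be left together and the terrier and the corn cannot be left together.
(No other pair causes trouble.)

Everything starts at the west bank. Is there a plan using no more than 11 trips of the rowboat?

Counting alone: the farmer can take at most 1 across per trip to the east bank, so moving all 6 needs at least 6 loaded trips out, with a return between consecutive ones — at least 11 crossings.
The safety rule pushes this higher. Following every safe sequence of crossings, the most of the 6 that can be at the east bank as the rowboat arrives there on crossing 11 is 5 — never all 6.
So the move cannot be finished within 11 crossings. (The shortest complete plan takes 13:)
1. Farmer goes to the east bank with the corn.  [the west bank: the ferret, the goose, the lamb, the lettuce, the terrier | the east bank: the corn]
2. Farmer goes back to the west bank alone.  [the west bank: the ferret, the goose, the lamb, the lettuce, the terrier | the east bank: the corn]
3. Farmer goes to the east bank with the terrier.  [the west bank: the ferret, the goose, the lamb, the lettuce | the east bank: the corn, the terrier]
4. Farmer goes back to the west bank with the corn.  [the west bank: the corn, the ferret, the goose, the lamb, the lettuce | the east bank: the terrier]
5. Farmer goes to the east bank with the goose.  [the west bank: the corn, the ferret, the lamb, the lettuce | the east bank: the goose, the terrier]
6. Farmer goes back to the west bank alone.  [the west bank: the corn, the ferret, the lamb, the lettuce | the east bank: the goose, the terrier]
7. Farmer goes to the east bank with the lamb.  [the west bank: the corn, the ferret, the lettuce | the east bank: the goose, the lamb, the terrier]
8. Farmer goes back to the west bank alone.  [the west bank: the corn, the ferret, the lettuce | the east bank: the goose, the lamb, the terrier]
9. Farmer goes to the east bank with the ferret.  [the west bank: the corn, the lettuce | the east bank: the ferret, the goose, the lamb, the terrier]
10. Farmer goes back to the west bank alone.  [the west bank: the corn, the lettuce | the east bank: the ferret, the goose, the lamb, the terrier]
11. Farmer goes to the east bank with the lettuce.  [the west bank: the corn | the east bank: the ferret, the goose, the lamb, the lettuce, the terrier]
12. Farmer goes back to the west bank alone.  [the west bank: the corn | the east bank: the ferret, the goose, the lamb, the lettuce, the terrier]
13. Farmer goes to the east bank with the corn.  [the west bank: — | the east bank: the corn, the ferret, the goose, the lamb, the lettuce, the terrier]

No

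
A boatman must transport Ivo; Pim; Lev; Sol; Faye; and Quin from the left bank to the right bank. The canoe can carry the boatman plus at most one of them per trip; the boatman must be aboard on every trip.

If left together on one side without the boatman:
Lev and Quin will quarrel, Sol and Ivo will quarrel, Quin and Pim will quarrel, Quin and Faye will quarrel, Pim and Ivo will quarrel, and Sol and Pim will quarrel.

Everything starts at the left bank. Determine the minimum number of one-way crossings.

Whatever the first load, the items left behind include a forbidden pair without the boatman. No opening move is safe, so no plan exists.

impossible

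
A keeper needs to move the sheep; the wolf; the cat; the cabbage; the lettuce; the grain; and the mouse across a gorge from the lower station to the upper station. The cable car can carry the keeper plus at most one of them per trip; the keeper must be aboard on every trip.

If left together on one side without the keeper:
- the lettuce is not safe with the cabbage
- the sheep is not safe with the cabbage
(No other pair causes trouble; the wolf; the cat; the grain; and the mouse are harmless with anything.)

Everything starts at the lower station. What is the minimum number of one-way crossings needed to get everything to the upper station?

Counting alone: the keeper can take at most 1 across per trip to the upper station, so moving all 7 needs at least 7 loaded trips out, with a return between consecutive ones — at least 13 crossings.
The safety rule pushes this higher. Following every safe sequence of crossings, the most of the 7 that can be at the upper station as the cable car arrives there on crossing 13 is 6 — never all 7.
So no plan with fewer than 15 crossings exists, and this one achieves 15:
1. Keeper goes to the upper station with the cabbage.  [the lower station: the cat, the grain, the lettuce, the mouse, the sheep, the wolf | the upper station: the cabbage]
2. Keeper goes back to the lower station alone.  [the lower station: the cat, the grain, the lettuce, the mouse, the sheep, the wolf | the upper station: the cabbage]
3. Keeper goes to the upper station with the sheep.  [the lower station: the cat, the grain, the lettuce, the mouse, the wolf | the upper station: the cabbage, the sheep]
4. Keeper goes back to the lower station with the cabbage.  [the lower station: the cabbage, the cat, the grain, the lettuce, the mouse, the wolf | the upper station: the sheep]
5. Keeper goes to the upper station with the lettuce.  [the lower station: the cabbage, the cat, the grain, the mouse, the wolf | the upper station: the lettuce, the sheep]
6. Keeper goes back to the lower station alone.  [the lower station: the cabbage, the cat, the grain, the mouse, the wolf | the upper station: the lettuce, the sheep]
7. Keeper goes to the upper station with the wolf.  [the lower station: the cabbage, the cat, the grain, the mouse | the upper station: the lettuce, the sheep, the wolf]
8. Keeper goes back to the lower station alone.  [the lower station: the cabbage, the cat, the grain, the mouse | the upper station: the lettuce, the sheep, the wolf]
9. Keeper goes to the upper station with the cat.  [the lower station: the cabbage, the grain, the mouse | the upper station: the cat, the lettuce, the sheep, the wolf]
10. Keeper goes back to the lower station alone.  [the lower station: the cabbage, the grain, the mouse | the upper station: the cat, the lettuce, the sheep, the wolf]
11. Keeper goes to the upper station with the grain.  [the lower station: the cabbage, the mouse | the upper station: the cat, the grain, the lettuce, the sheep, the wolf]
12. Keeper goes back to the lower station alone.  [the lower station: the cabbage, the mouse | the upper station: the cat, the grain, the lettuce, the sheep, the wolf]
13. Keeper goes to the upper station with the mouse.  [the lower station: the cabbage | the upper station: the cat, the grain, the lettuce, the mouse, the sheep, the wolf]
14. Keeper goes back to the lower station alone.  [the lower station: the cabbage | the upper station: the cat, the grain, the lettuce, the mouse, the sheep, the wolf]
15. Keeper goes to the upper station with the cabbage.  [the lower station: — | the upper station: the cabbage, the cat, the grain, the lettuce, the mouse, the sheep, the wolf]

15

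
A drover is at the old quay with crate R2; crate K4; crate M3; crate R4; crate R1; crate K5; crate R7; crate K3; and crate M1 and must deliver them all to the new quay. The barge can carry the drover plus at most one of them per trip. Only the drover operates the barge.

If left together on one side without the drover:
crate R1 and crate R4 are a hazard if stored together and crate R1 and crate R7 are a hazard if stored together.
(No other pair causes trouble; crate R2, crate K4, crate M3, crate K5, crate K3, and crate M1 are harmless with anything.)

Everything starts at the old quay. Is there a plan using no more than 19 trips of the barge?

Yes — this plan uses 19 crossings (≤ 19):
1. Drover goes to the new quay with crate R1.  [the old quay: crate K3, crate K4, crate K5, crate M1, crate M3, crate R2, crate R4, crate R7 | the new quay: crate R1]
2. Drover goes back to the old quay alone.  [the old quay: crate K3, crate K4, crate K5, crate M1, crate M3, crate R2, crate R4, crate R7 | the new quay: crate R1]
3. Drover goes to the new quay with crate R2.  [the old quay: crate K3, crate K4, crate K5, crate M1, crate M3, crate R4, crate R7 | the new quay: crate R1, crate R2]
4. Drover goes back to the old quay alone.  [the old quay: crate K3, crate K4, crate K5, crate M1, crate M3, crate R4, crate R7 | the new quay: crate R1, crate R2]
5. Drover goes to the new quay with crate K4.  [the old quay: crate K3, crate K5, crate M1, crate M3, crate R4, crate R7 | the new quay: crate K4, crate R1, crate R2]
6. Drover goes back to the old quay alone.  [the old quay: crate K3, crate K5, crate M1, crate M3, crate R4, crate R7 | the new quay: crate K4, crate R1, crate R2]
7. Drover goes to the new quay with crate M3.  [the old quay: crate K3, crate K5, crate M1, crate R4, crate R7 | the new quay: crate K4, crate M3, crate R1, crate R2]
8. Drover goes back to the old quay alone.  [the old quay: crate K3, crate K5, crate M1, crate R4, crate R7 | the new quay: crate K4, crate M3, crate R1, crate R2]
9. Drover goes to the new quay with crate R4.  [the old quay: crate K3, crate K5, crate M1, crate R7 | the new quay: crate K4, crate M3, crate R1, crate R2, crate R4]
10. Drover goes back to the old quay with crate R1.  [the old quay: crate K3, crate K5, crate M1, crate R1, crate R7 | the new quay: crate K4, crate M3, crate R2, crate R4]
11. Drover goes to the new quay with crate R7.  [the old quay: crate K3, crate K5, crate M1, crate R1 | the new quay: crate K4, crate M3, crate R2, crate R4, crate R7]
12. Drover goes back to the old quay alone.  [the old quay: crate K3, crate K5, crate M1, crate R1 | the new quay: crate K4, crate M3, crate R2, crate R4, crate R7]
13. Drover goes to the new quay with crate K5.  [the old quay: crate K3, crate M1, crate R1 | the new quay: crate K4, crate K5, crate M3, crate R2, crate R4, crate R7]
14. Drover goes back to the old quay alone.  [the old quay: crate K3, crate M1, crate R1 | the new quay: crate K4, crate K5, crate M3, crate R2, crate R4, crate R7]
15. Drover goes to the new quay with crate K3.  [the old quay: crate M1, crate R1 | the new quay: crate K3, crate K4, crate K5, crate M3, crate R2, crate R4, crate R7]
16. Drover goes back to the old quay alone.  [the old quay: crate M1, crate R1 | the new quay: crate K3, crate K4, crate K5, crate M3, crate R2, crate R4, crate R7]
17. Drover goes to the new quay with crate M1.  [the old quay: crate R1 | the new quay: crate K3, crate K4, crate K5, crate M1, crate M3, crate R2, crate R4, crate R7]
18. Drover goes back to the old quay alone.  [the old quay: crate R1 | the new quay: crate K3, crate K4, crate K5, crate M1, crate M3, crate R2, crate R4, crate R7]
19. Drover goes to the new quay with crate R1.  [the old quay: — | the new quay: crate K3, crate K4, crate K5, crate M1, crate M3, crate R1, crate R2, crate R4, crate R7]

Yes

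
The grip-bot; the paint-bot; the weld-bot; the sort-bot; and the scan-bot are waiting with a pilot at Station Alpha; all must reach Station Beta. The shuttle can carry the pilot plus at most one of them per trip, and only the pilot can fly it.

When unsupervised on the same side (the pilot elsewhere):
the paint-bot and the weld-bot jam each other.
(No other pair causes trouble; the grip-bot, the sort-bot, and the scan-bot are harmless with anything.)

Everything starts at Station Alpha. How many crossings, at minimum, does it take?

Counting alone: the pilot can take at most 1 across per trip to Station Beta, so moving all 5 needs at least 5 loaded trips out, with a return between consecutive ones — at least 9 crossings.
The plan below uses exactly 9 crossings, so it is optimal:
1. Pilot goes to Station Beta with the paint-bot.
2. Pilot goes back to Station Alpha alone.
3. Pilot goes to Station Beta with the grip-bot.
4. Pilot goes back to Station Alpha alone.
5. Pilot goes to Station Beta with the sort-bot.
6. Pilot goes back to Station Alpha alone.
7. Pilot goes to Station Beta with the scan-bot.
8. Pilot goes back to Station Alpha alone.
9. Pilot goes to Station Beta with the weld-bot.

9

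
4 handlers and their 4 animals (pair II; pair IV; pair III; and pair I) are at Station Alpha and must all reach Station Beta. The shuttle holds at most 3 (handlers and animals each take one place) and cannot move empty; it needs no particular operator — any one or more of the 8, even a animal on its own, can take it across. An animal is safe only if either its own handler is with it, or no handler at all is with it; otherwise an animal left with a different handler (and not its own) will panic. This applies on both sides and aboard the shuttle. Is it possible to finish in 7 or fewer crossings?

No

Counting alone: each trip to Station Beta takes at most 3 across and each return brings at least 1 back, so after t trips out (and t−1 returns) at most 3t − (t−1) of the 8 are across; that first reaches 8 at t = 4, so at least 7 crossings are needed.
The safety rule pushes this higher. Following every safe sequence of crossings, the most of the 8 that can be at Station Beta as the shuttle arrives there on crossing 7 is 7 — never all 8.
So the move cannot be finished within 7 crossings. (The shortest complete plan takes 9:)
1. animal II and handler II cross → Station Beta.
2. handler II crosses ← Station Alpha.
3. animal IV, handler II, and handler IV cross → Station Beta.
4. animal II and handler II cross ← Station Alpha.
5. handler I, handler II, and handler III cross → Station Beta.
6. animal IV crosses ← Station Alpha.
7. animal II and animal IV cross → Station Beta.
8. animal II crosses ← Station Alpha.
9. animal I, animal II, and animal III cross → Station Beta.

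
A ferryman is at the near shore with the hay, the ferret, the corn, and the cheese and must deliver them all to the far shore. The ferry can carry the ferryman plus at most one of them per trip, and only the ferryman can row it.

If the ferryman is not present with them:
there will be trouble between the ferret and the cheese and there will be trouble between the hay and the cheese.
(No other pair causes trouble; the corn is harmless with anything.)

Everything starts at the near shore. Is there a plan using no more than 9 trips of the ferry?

Yes — this plan uses 9 crossings (≤ 9):
1. Ferryman goes to the far shore with the cheese.
2. Ferryman goes back to the near shore alone.
3. Ferryman goes to the far shore with the hay.
4. Ferryman goes back to the near shore with the cheese.
5. Ferryman goes to the far shore with the ferret.
6. Ferryman goes back to the near shore alone.
7. Ferryman goes to the far shore with the corn.
8. Ferryman goes back to the near shore alone.
9. Ferryman goes to the far shore with the cheese.

Yes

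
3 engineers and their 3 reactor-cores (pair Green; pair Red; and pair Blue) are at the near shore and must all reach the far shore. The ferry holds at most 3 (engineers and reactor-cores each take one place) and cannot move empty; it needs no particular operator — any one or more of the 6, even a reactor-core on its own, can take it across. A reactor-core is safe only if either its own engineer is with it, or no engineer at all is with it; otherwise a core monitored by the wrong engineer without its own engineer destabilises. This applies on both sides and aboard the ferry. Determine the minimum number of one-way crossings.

5

Counting alone: each trip to the far shore takes at most 3 across and each return brings at least 1 back, so after t trips out (and t−1 returns) at most 3t − (t−1) of the 6 are across; that first reaches 6 at t = 3, so at least 5 crossings are needed.
The plan below uses exactly 5 crossings, so it is optimal:
1. engineer Green and reactor-core Green cross → the far shore.
2. engineer Green crosses ← the near shore.
3. engineer Blue, engineer Green, and engineer Red cross → the far shore.
4. reactor-core Green crosses ← the near shore.
5. reactor-core Blue, reactor-core Green, and reactor-core Red cross → the far shore.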